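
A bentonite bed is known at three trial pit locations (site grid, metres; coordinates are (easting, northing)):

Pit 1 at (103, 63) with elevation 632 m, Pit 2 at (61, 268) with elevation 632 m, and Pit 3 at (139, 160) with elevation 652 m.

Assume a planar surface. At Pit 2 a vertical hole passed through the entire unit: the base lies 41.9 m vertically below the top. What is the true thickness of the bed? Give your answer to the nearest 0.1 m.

39.4 m

Let the plane be z = a·E + b·N + c.
Pit 2−Pit 1: −42a + 205b = 0;  Pit 3−Pit 1: 36a + 97b = 20.
Solving gives a = 0.35795, b = 0.07334.
|∇z| = √(a²+b²) = 0.36539, so dip δ = arctan(0.36539) = 20.07°.
True thickness = vertical thickness × cos δ = 41.9 × cos 20.07° = 39.4 m.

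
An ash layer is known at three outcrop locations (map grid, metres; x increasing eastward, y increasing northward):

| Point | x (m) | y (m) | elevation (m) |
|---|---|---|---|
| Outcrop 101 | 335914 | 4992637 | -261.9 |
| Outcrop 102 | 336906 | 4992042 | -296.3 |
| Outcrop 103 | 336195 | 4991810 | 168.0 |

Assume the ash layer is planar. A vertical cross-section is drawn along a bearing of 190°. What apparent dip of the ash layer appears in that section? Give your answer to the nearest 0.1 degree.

Let the plane be z = a·x + b·y + c.
Outcrop 102−Outcrop 101: 992a − 595b = −34.4;  Outcrop 103−Outcrop 101: 281a − 827b = 429.9.
Solving gives a = −0.43516, b = −0.66769.
Unit vector along 190° is (sin 190°, cos 190°) = (-0.1736, -0.9848).
Slope in that direction = a·(-0.1736) + b·(-0.9848) = 0.73311.
Apparent dip = arctan|0.73311| = 36.2° (true dip is 38.6°, so apparent ≤ true as expected).

36.2°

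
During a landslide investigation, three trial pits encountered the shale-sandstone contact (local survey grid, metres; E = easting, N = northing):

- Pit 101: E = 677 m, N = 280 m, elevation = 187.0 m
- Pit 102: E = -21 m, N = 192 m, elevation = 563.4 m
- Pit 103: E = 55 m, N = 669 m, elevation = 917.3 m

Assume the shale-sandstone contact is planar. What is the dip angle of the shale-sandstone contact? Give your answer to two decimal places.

Let the plane be z = a·E + b·N + c.
Pit 102−Pit 101: −698a − 88b = 376.4;  Pit 103−Pit 101: −622a + 389b = 730.3.
Solving gives a = −0.64577, b = 0.84482.
Gradient magnitude |∇z| = √(a² + b²) = √(0.41701 + 0.71372) = 1.06336.
True dip = arctan(1.06336) = 46.76°, dipping toward SE (azimuth ≈ 143°).

46.76°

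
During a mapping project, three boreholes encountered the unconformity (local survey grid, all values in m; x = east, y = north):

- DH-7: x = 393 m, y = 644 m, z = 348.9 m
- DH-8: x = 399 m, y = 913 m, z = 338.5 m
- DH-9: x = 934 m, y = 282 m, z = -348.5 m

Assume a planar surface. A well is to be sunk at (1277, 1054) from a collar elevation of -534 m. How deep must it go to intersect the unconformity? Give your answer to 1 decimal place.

266.4 m

Let the plane be z = a·x + b·y + c.
DH-8−DH-7: 6a + 269b = −10.4;  DH-9−DH-7: 541a − 362b = −697.4.
Solving gives a = −1.295627, b = −0.009763.
Then c = 348.9 − a·393 − b·644 = 864.37.
At (1277, 1054): z_contact = −1654.52 − 10.29 + 864.37 = -800.44 m.
Depth below ground = -534 − (-800.44) = 266.4 m.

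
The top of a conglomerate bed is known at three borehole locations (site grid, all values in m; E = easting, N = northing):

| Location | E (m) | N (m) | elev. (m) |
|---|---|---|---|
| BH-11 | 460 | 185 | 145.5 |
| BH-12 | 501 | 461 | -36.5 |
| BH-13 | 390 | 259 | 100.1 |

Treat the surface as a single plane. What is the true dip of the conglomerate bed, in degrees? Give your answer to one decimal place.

Let the plane be z = a·E + b·N + c.
BH-12−BH-11: 41a + 276b = −182;  BH-13−BH-11: −70a + 74b = −45.4.
Solving gives a = −0.04194, b = −0.65319.
Gradient magnitude |∇z| = √(a² + b²) = √(0.00176 + 0.42666) = 0.65453.
True dip = arctan(0.65453) = 33.2°, dipping toward N (azimuth ≈ 004°).

33.2°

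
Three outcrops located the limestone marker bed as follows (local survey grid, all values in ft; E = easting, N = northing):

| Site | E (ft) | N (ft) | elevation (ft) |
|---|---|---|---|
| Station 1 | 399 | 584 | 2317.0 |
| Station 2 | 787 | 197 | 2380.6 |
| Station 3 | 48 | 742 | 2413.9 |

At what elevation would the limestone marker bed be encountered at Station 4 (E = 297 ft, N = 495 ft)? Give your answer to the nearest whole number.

2454 ft

Two edge vectors: Station 1→Station 2 = (388, -387, 63.6), Station 1→Station 3 = (-351, 158, 96.9).
Normal n = (Station 1→Station 2) × (Station 1→Station 3) = (-47549.1, -59920.8, -74533).
So ∂z/∂E = −n_x/n_z = −0.63796 and ∂z/∂N = −n_y/n_z = −0.80395.
Intercept c from Station 1: 2317 + 254.55 + 469.51 = 3041.05.
At (297, 495): z = −189.5 − 398.0 + 3041.05 = 2453.6 ft.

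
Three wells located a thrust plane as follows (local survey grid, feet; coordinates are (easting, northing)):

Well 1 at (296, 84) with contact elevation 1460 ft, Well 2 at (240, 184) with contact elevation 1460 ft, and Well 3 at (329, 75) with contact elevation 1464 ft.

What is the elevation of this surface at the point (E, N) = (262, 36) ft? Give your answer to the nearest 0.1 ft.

1451.3 ft

Two edge vectors: Well 1→Well 2 = (-56, 100, 0), Well 1→Well 3 = (33, -9, 4).
Normal n = (Well 1→Well 2) × (Well 1→Well 3) = (400, 224, -2796).
So ∂z/∂E = −n_x/n_z = 0.14306 and ∂z/∂N = −n_y/n_z = 0.08011.
Intercept c from Well 1: 1460 − 42.35 − 6.73 = 1410.92.
At (262, 36): z = 37.5 + 2.9 + 1410.92 = 1451.3 ft.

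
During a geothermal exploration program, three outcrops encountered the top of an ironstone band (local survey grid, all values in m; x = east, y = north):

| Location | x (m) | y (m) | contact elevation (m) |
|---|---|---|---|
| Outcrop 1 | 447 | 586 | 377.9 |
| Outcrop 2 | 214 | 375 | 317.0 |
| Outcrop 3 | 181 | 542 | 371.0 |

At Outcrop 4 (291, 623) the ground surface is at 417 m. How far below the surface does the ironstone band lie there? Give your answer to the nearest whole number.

Two edge vectors: Outcrop 1→Outcrop 2 = (-233, -211, -60.9), Outcrop 1→Outcrop 3 = (-266, -44, -6.9).
Normal n = (Outcrop 1→Outcrop 2) × (Outcrop 1→Outcrop 3) = (-1223.7, 14591.7, -45874).
So ∂z/∂x = −n_x/n_z = −0.02668 and ∂z/∂y = −n_y/n_z = 0.31808.
Intercept c from Outcrop 1: 377.9 + 11.92 − 186.40 = 203.43.
At (291, 623): z_contact = −7.8 + 198.2 + 203.43 = 393.8 m.
Depth below ground = 417 − 393.8 = 23 m.

23 m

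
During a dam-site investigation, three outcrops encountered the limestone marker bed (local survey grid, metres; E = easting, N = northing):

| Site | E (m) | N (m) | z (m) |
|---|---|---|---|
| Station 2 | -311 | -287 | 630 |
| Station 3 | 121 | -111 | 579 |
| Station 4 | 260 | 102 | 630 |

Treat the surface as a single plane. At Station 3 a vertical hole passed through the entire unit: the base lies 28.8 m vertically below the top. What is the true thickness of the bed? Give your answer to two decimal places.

25.53 m

Let the plane be z = a·E + b·N + c.
Station 3−Station 2: 432a + 176b = −51;  Station 4−Station 2: 571a + 389b = 0.
Solving gives a = −0.29368, b = 0.43109.
|∇z| = √(a²+b²) = 0.52162, so dip δ = arctan(0.52162) = 27.55°.
True thickness = vertical thickness × cos δ = 28.8 × cos 27.55° = 25.53 m.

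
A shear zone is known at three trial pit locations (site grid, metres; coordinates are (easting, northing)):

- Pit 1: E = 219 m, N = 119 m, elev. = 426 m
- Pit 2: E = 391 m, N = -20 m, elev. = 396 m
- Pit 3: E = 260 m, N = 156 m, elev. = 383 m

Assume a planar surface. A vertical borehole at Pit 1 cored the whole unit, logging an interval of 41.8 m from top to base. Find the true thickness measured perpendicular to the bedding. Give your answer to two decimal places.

Let the plane be z = a·E + b·N + c.
Pit 2−Pit 1: 172a − 139b = −30;  Pit 3−Pit 1: 41a + 37b = −43.
Solving gives a = −0.58750, b = −0.51115.
|∇z| = √(a²+b²) = 0.77874, so dip δ = arctan(0.77874) = 37.91°.
True thickness = vertical thickness × cos δ = 41.8 × cos 37.91° = 32.98 m.

32.98 m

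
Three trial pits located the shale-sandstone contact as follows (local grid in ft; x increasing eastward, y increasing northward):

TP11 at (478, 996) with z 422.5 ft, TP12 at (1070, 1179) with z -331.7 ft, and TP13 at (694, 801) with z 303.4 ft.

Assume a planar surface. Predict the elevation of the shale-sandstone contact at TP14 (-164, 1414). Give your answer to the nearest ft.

Let the plane be z = a·x + b·y + c.
TP12−TP11: 592a + 183b = −754.2;  TP13−TP11: 216a − 195b = −119.1.
Solving gives a = −1.08967, b = −0.59625.
Then c = 422.5 − a·478 − b·996 = 1537.23.
At (-164, 1414): z = 178.7 − 843.1 + 1537.23 = 872.8 ft.

873 ft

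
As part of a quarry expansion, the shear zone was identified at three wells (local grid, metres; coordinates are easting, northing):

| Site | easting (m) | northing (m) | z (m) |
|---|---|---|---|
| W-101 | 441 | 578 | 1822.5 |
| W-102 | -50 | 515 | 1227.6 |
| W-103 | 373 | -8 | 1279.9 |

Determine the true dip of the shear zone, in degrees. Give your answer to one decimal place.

53.8°

Two edge vectors: W-101→W-102 = (-491, -63, -594.9), W-101→W-103 = (-68, -586, -542.6).
Normal n = (W-101→W-102) × (W-101→W-103) = (-314427.6, -225963.4, 283442).
So ∂z/∂easting = −n_x/n_z = 1.10932 and ∂z/∂northing = −n_y/n_z = 0.79721.
Gradient magnitude |∇z| = √(a² + b²) = √(1.23059 + 0.63555) = 1.36607.
True dip = arctan(1.36607) = 53.8°, dipping toward SW (azimuth ≈ 234°).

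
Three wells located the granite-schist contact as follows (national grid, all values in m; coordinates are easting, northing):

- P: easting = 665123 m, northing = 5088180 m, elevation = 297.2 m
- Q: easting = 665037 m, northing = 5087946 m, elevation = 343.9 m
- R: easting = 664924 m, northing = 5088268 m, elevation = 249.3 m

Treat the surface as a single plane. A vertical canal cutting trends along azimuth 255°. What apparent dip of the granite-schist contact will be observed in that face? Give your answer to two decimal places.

3.58°

Two edge vectors: P→Q = (-86, -234, 46.7), P→R = (-199, 88, -47.9).
Normal n = (P→Q) × (P→R) = (7099, -13412.7, -54134).
So ∂z/∂easting = −n_x/n_z = 0.13114 and ∂z/∂northing = −n_y/n_z = −0.24777.
Unit vector along 255° is (sin 255°, cos 255°) = (-0.9659, -0.2588).
Slope in that direction = a·(-0.9659) + b·(-0.2588) = −0.06254.
Apparent dip = arctan|0.06254| = 3.58° (true dip is 15.7°, so apparent ≤ true as expected).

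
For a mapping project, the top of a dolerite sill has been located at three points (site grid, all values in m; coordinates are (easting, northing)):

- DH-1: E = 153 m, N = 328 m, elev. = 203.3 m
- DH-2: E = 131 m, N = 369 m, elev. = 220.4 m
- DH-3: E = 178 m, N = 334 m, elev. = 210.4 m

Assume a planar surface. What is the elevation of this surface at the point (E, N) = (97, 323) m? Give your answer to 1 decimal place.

Let the plane be z = a·E + b·N + c.
DH-2−DH-1: −22a + 41b = 17.1;  DH-3−DH-1: 25a + 6b = 7.1.
Solving gives a = 0.16292, b = 0.50449.
Then c = 203.3 − a·153 − b·328 = 12.90.
At (97, 323): z = 15.8 + 163.0 + 12.90 = 191.7 m.

191.7 m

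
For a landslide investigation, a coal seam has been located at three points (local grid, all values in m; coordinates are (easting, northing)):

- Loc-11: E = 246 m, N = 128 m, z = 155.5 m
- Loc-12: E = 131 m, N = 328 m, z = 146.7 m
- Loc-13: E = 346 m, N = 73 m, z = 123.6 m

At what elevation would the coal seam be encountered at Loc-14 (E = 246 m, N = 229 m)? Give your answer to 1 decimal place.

Two edge vectors: Loc-11→Loc-12 = (-115, 200, -8.8), Loc-11→Loc-13 = (100, -55, -31.9).
Normal n = (Loc-11→Loc-12) × (Loc-11→Loc-13) = (-6864, -4548.5, -13675).
So ∂z/∂E = −n_x/n_z = −0.50194 and ∂z/∂N = −n_y/n_z = −0.33261.
Intercept c from Loc-11: 155.5 + 123.48 + 42.57 = 321.55.
At (246, 229): z = −123.5 − 76.2 + 321.55 = 121.9 m.

121.9 m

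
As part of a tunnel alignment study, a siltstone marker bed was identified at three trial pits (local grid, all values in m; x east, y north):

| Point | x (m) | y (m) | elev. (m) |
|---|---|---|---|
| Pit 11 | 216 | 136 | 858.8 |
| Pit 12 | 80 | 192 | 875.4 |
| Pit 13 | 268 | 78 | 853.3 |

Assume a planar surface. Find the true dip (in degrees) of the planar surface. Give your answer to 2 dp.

Let the plane be z = a·x + b·y + c.
Pit 12−Pit 11: −136a + 56b = 16.6;  Pit 13−Pit 11: 52a − 58b = −5.5.
Solving gives a = −0.13159, b = −0.02315.
Gradient magnitude |∇z| = √(a² + b²) = √(0.01732 + 0.00054) = 0.13361.
True dip = arctan(0.13361) = 7.61°, dipping toward E (azimuth ≈ 080°).

7.61°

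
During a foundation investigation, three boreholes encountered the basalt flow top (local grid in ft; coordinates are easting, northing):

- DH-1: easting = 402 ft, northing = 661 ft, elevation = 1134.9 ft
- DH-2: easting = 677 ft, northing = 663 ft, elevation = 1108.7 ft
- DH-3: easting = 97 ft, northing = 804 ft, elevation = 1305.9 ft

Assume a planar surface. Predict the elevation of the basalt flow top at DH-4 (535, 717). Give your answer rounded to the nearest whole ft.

1176 ft

Let the plane be z = a·easting + b·northing + c.
DH-2−DH-1: 275a + 2b = −26.2;  DH-3−DH-1: −305a + 143b = 171.
Solving gives a = −0.10238, b = 0.97744.
Then c = 1134.9 − a·402 − b·661 = 529.97.
At (535, 717): z = −54.8 + 700.8 + 529.97 = 1176.0 ft.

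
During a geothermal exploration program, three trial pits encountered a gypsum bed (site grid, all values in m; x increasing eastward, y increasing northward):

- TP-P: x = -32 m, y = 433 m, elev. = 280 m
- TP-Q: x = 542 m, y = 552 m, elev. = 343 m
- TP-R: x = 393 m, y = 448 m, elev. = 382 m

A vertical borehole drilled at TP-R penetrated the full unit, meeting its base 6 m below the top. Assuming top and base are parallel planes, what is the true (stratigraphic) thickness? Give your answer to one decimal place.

4.7 m

Two edge vectors: TP-P→TP-Q = (574, 119, 63), TP-P→TP-R = (425, 15, 102).
Normal n = (TP-P→TP-Q) × (TP-P→TP-R) = (11193, -31773, -41965).
So ∂z/∂x = −n_x/n_z = 0.26672 and ∂z/∂y = −n_y/n_z = −0.75713.
|∇z| = √(a²+b²) = 0.80274, so dip δ = arctan(0.80274) = 38.76°.
True thickness = vertical thickness × cos δ = 6 × cos 38.76° = 4.7 m.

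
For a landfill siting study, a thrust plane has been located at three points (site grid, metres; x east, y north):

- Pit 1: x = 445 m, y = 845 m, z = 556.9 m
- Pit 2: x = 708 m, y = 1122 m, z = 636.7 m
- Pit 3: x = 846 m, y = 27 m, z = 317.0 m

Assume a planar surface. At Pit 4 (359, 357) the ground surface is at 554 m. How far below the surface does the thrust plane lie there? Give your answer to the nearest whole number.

Two edge vectors: Pit 1→Pit 2 = (263, 277, 79.8), Pit 1→Pit 3 = (401, -818, -239.9).
Normal n = (Pit 1→Pit 2) × (Pit 1→Pit 3) = (-1175.9, 95093.5, -326211).
So ∂z/∂x = −n_x/n_z = −0.00360 and ∂z/∂y = −n_y/n_z = 0.29151.
Intercept c from Pit 1: 556.9 + 1.60 − 246.33 = 312.18.
At (359, 357): z_contact = −1.3 + 104.1 + 312.18 = 415.0 m.
Depth below ground = 554 − 415.0 = 139 m.

139 m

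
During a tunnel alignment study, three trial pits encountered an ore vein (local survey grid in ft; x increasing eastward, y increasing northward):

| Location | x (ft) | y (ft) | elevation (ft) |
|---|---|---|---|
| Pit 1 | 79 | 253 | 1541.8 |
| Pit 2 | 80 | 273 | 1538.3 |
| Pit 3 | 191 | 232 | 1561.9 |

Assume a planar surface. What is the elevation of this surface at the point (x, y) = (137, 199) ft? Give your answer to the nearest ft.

1560 ft

Let the plane be z = a·x + b·y + c.
Pit 2−Pit 1: 1a + 20b = −3.5;  Pit 3−Pit 1: 112a − 21b = 20.1.
Solving gives a = 0.14529, b = −0.18226.
Then c = 1541.8 − a·79 − b·253 = 1576.44.
At (137, 199): z = 19.9 − 36.3 + 1576.44 = 1560.1 ft.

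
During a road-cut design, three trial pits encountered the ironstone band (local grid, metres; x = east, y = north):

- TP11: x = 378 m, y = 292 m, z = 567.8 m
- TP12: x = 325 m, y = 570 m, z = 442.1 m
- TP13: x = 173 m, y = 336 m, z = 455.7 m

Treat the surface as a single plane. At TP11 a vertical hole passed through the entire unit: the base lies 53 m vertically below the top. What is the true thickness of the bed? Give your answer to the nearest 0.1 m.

45.6 m

Let the plane be z = a·x + b·y + c.
TP12−TP11: −53a + 278b = −125.7;  TP13−TP11: −205a + 44b = −112.1.
Solving gives a = 0.46897, b = −0.36275.
|∇z| = √(a²+b²) = 0.59289, so dip δ = arctan(0.59289) = 30.66°.
True thickness = vertical thickness × cos δ = 53 × cos 30.66° = 45.6 m.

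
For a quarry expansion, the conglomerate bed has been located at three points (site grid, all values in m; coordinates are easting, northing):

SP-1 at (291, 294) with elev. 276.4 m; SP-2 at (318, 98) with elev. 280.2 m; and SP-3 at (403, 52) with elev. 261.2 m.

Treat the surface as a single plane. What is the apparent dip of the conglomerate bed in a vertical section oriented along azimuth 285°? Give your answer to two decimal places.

Two edge vectors: SP-1→SP-2 = (27, -196, 3.8), SP-1→SP-3 = (112, -242, -15.2).
Normal n = (SP-1→SP-2) × (SP-1→SP-3) = (3898.8, 836, 15418).
So ∂z/∂easting = −n_x/n_z = −0.25287 and ∂z/∂northing = −n_y/n_z = −0.05422.
Unit vector along 285° is (sin 285°, cos 285°) = (-0.9659, 0.2588).
Slope in that direction = a·(-0.9659) + b·(0.2588) = 0.23022.
Apparent dip = arctan|0.23022| = 12.96° (true dip is 14.5°, so apparent ≤ true as expected).

12.96°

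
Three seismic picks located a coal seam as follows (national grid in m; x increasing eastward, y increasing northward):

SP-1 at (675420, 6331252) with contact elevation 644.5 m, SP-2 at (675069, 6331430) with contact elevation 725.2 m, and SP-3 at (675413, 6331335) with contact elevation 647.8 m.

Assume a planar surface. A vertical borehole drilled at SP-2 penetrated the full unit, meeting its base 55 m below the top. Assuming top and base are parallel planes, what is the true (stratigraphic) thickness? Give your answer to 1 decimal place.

53.7 m

Let the plane be z = a·x + b·y + c.
SP-2−SP-1: −351a + 178b = 80.7;  SP-3−SP-1: −7a + 83b = 3.3.
Solving gives a = −0.21912, b = 0.02128.
|∇z| = √(a²+b²) = 0.22015, so dip δ = arctan(0.22015) = 12.42°.
True thickness = vertical thickness × cos δ = 55 × cos 12.42° = 53.7 m.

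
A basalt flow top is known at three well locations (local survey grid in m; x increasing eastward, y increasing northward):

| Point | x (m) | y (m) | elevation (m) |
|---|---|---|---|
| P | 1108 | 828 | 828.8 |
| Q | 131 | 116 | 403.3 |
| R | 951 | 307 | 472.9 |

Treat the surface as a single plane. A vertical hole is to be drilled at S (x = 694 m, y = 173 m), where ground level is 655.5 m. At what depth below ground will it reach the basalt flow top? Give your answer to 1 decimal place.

Let the plane be z = a·x + b·y + c.
Q−P: −977a − 712b = −425.5;  R−P: −157a − 521b = −355.9.
Solving gives a = −0.079841, b = 0.707169.
Then c = 828.8 − a·1108 − b·828 = 331.73.
At (694, 173): z_contact = −55.41 + 122.34 + 331.73 = 398.66 m.
Depth below ground = 655.5 − 398.66 = 256.8 m.

256.8 m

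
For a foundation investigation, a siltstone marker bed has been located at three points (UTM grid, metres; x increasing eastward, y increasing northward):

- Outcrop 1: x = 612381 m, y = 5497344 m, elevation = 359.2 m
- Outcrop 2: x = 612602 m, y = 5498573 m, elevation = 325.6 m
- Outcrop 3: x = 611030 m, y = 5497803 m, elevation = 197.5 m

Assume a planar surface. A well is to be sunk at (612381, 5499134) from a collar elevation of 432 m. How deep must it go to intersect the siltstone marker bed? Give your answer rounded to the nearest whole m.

Two edge vectors: Outcrop 1→Outcrop 2 = (221, 1229, -33.6), Outcrop 1→Outcrop 3 = (-1351, 459, -161.7).
Normal n = (Outcrop 1→Outcrop 2) × (Outcrop 1→Outcrop 3) = (-183306.9, 81129.3, 1761818).
So ∂z/∂x = −n_x/n_z = 0.10404417 and ∂z/∂y = −n_y/n_z = −0.04604863.
Intercept c from Outcrop 1: 359.2 − 63714.68 + 253145.14 = 189789.67.
At (612381, 5499134): z_contact = 63714.7 − 253227.6 + 189789.67 = 276.8 m.
Depth below ground = 432 − 276.8 = 155 m.

155 m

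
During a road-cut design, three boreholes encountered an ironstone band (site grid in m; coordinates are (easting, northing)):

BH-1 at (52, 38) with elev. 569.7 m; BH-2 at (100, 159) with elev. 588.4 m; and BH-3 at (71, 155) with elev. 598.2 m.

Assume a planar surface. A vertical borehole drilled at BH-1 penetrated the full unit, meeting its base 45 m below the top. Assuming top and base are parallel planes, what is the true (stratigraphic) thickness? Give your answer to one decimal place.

40.4 m

Let the plane be z = a·E + b·N + c.
BH-2−BH-1: 48a + 121b = 18.7;  BH-3−BH-1: 19a + 117b = 28.5.
Solving gives a = −0.38004, b = 0.30531.
|∇z| = √(a²+b²) = 0.48749, so dip δ = arctan(0.48749) = 25.99°.
True thickness = vertical thickness × cos δ = 45 × cos 25.99° = 40.4 m.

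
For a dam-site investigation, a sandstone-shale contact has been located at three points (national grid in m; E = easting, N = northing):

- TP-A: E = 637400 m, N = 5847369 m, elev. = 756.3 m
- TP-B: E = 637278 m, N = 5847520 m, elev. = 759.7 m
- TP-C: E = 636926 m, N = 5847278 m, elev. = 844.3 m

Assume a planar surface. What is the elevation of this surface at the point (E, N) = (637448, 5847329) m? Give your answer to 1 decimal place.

Let the plane be z = a·E + b·N + c.
TP-B−TP-A: −122a + 151b = 3.4;  TP-C−TP-A: −474a − 91b = 88.
Solving gives a = −0.164466109, b = −0.110363346.
Then c = 756.3 − a·637400 − b·5847369 = 750922.21.
At (637448, 5847329): z = −104838.6 − 645330.8 + 750922.21 = 752.8 m.

752.8 m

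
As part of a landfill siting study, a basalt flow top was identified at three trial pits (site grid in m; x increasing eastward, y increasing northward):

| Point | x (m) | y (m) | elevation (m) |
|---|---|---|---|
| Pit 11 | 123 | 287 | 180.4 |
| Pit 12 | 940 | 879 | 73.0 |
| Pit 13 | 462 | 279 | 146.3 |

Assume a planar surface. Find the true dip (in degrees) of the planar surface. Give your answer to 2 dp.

6.26°

Two edge vectors: Pit 11→Pit 12 = (817, 592, -107.4), Pit 11→Pit 13 = (339, -8, -34.1).
Normal n = (Pit 11→Pit 12) × (Pit 11→Pit 13) = (-21046.4, -8548.9, -207224).
So ∂z/∂x = −n_x/n_z = −0.10156 and ∂z/∂y = −n_y/n_z = −0.04125.
Gradient magnitude |∇z| = √(a² + b²) = √(0.01032 + 0.00170) = 0.10962.
True dip = arctan(0.10962) = 6.26°, dipping toward ENE (azimuth ≈ 068°).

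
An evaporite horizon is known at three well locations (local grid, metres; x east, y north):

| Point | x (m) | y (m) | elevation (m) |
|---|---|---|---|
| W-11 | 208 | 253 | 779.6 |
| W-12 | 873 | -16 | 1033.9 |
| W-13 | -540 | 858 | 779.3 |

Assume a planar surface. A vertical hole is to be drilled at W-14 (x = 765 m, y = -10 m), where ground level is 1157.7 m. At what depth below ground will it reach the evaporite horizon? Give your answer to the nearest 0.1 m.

Two edge vectors: W-11→W-12 = (665, -269, 254.3), W-11→W-13 = (-748, 605, -0.3).
Normal n = (W-11→W-12) × (W-11→W-13) = (-153770.8, -190016.9, 201113).
So ∂z/∂x = −n_x/n_z = 0.76460 and ∂z/∂y = −n_y/n_z = 0.94483.
Intercept c from W-11: 779.6 − 159.04 − 239.04 = 381.52.
At (765, -10): z_contact = 584.92 − 9.45 + 381.52 = 956.99 m.
Depth below ground = 1157.7 − 956.99 = 200.7 m.

200.7 m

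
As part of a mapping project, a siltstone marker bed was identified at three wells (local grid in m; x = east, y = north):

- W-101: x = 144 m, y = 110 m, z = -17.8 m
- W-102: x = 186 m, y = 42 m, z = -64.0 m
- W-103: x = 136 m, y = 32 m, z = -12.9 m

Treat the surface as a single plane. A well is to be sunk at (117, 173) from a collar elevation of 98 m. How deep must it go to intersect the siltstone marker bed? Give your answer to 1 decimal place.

Let the plane be z = a·x + b·y + c.
W-102−W-101: 42a − 68b = −46.2;  W-103−W-101: −8a − 78b = 4.9.
Solving gives a = −1.03058, b = 0.04288.
Then c = -17.8 − a·144 − b·110 = 125.89.
At (117, 173): z_contact = −120.58 + 7.42 + 125.89 = 12.73 m.
Depth below ground = 98 − 12.73 = 85.3 m.

85.3 m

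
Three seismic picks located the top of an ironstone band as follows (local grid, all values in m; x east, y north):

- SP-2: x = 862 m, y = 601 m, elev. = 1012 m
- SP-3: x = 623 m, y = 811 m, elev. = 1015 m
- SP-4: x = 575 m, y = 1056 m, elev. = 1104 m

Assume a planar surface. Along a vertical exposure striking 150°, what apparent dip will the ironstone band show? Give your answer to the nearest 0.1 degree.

10.9°

Two edge vectors: SP-2→SP-3 = (-239, 210, 3), SP-2→SP-4 = (-287, 455, 92).
Normal n = (SP-2→SP-3) × (SP-2→SP-4) = (17955, 21127, -48475).
So ∂z/∂x = −n_x/n_z = 0.37040 and ∂z/∂y = −n_y/n_z = 0.43583.
Unit vector along 150° is (sin 150°, cos 150°) = (0.5000, -0.8660).
Slope in that direction = a·(0.5000) + b·(-0.8660) = −0.19224.
Apparent dip = arctan|0.19224| = 10.9° (true dip is 29.8°, so apparent ≤ true as expected).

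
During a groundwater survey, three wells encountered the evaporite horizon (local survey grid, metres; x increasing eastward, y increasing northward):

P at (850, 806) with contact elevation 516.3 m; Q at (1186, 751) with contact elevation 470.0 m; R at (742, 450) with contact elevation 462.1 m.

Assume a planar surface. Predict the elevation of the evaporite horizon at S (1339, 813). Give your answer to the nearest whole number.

465 m

Two edge vectors: P→Q = (336, -55, -46.3), P→R = (-108, -356, -54.2).
Normal n = (P→Q) × (P→R) = (-13501.8, 23211.6, -125556).
So ∂z/∂x = −n_x/n_z = −0.10754 and ∂z/∂y = −n_y/n_z = 0.18487.
Intercept c from P: 516.3 + 91.41 − 149.01 = 458.70.
At (1339, 813): z = −144.0 + 150.3 + 458.70 = 465.0 m.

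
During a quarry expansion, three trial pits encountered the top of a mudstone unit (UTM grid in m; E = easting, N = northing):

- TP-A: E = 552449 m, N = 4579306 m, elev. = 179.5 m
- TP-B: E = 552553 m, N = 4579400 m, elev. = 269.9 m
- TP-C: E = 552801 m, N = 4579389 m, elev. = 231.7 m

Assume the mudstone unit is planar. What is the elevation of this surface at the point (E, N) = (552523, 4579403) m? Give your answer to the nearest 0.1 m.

276.3 m

Let the plane be z = a·E + b·N + c.
TP-B−TP-A: 104a + 94b = 90.4;  TP-C−TP-A: 352a + 83b = 52.2.
Solving gives a = −0.106166176, b = 1.079162578.
Then c = 179.5 − a·552449 − b·4579306 = −4882984.77.
At (552523, 4579403): z = −58659.3 + 4941920.3 − 4882984.77 = 276.3 m.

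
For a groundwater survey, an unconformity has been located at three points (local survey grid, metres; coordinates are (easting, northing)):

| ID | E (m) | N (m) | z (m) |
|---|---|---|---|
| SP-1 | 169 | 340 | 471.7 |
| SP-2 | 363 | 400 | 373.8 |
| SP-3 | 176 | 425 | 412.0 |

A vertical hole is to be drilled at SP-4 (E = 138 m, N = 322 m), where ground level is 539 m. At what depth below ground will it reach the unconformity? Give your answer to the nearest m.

Let the plane be z = a·E + b·N + c.
SP-2−SP-1: 194a + 60b = −97.9;  SP-3−SP-1: 7a + 85b = −59.7.
Solving gives a = −0.29493, b = −0.67806.
Then c = 471.7 − a·169 − b·340 = 752.08.
At (138, 322): z_contact = −40.7 − 218.3 + 752.08 = 493.0 m.
Depth below ground = 539 − 493.0 = 46 m.

46 m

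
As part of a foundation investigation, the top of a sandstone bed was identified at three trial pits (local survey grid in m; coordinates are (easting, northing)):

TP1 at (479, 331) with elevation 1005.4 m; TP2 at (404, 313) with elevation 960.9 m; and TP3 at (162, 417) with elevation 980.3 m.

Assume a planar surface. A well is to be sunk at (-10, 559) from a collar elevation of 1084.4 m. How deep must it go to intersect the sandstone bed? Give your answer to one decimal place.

21.8 m

Two edge vectors: TP1→TP2 = (-75, -18, -44.5), TP1→TP3 = (-317, 86, -25.1).
Normal n = (TP1→TP2) × (TP1→TP3) = (4278.8, 12224, -12156).
So ∂z/∂E = −n_x/n_z = 0.35199 and ∂z/∂N = −n_y/n_z = 1.00559.
Intercept c from TP1: 1005.4 − 168.60 − 332.85 = 503.94.
At (-10, 559): z_contact = −3.52 + 562.13 + 503.94 = 1062.55 m.
Depth below ground = 1084.4 − 1062.55 = 21.8 m.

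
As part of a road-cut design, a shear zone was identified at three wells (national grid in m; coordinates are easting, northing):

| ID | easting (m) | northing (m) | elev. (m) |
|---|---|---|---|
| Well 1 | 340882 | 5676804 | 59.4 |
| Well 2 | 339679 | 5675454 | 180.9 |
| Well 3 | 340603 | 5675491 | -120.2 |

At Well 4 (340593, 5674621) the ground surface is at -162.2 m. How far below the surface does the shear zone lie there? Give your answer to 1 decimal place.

Two edge vectors: Well 1→Well 2 = (-1203, -1350, 121.5), Well 1→Well 3 = (-279, -1313, -179.6).
Normal n = (Well 1→Well 2) × (Well 1→Well 3) = (401989.5, -249957.3, 1202889).
So ∂z/∂easting = −n_x/n_z = −0.334186696 and ∂z/∂northing = −n_y/n_z = 0.207797478.
Intercept c from Well 1: 59.4 + 113918.23 − 1179625.55 = −1065647.92.
At (340593, 5674621): z_contact = −113821.65 + 1179171.93 − 1065647.92 = -297.64 m.
Depth below ground = -162.2 − (-297.64) = 135.4 m.

135.4 m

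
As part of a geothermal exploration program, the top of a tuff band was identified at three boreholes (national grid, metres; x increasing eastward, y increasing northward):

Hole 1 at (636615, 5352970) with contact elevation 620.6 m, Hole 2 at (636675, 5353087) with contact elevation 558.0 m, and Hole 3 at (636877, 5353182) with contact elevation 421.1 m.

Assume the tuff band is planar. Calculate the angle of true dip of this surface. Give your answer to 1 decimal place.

Let the plane be z = a·x + b·y + c.
Hole 2−Hole 1: 60a + 117b = −62.6;  Hole 3−Hole 1: 262a + 212b = −199.5.
Solving gives a = −0.56152, b = −0.24708.
Gradient magnitude |∇z| = √(a² + b²) = √(0.31530 + 0.06105) = 0.61348.
True dip = arctan(0.61348) = 31.5°, dipping toward ENE (azimuth ≈ 066°).

31.5°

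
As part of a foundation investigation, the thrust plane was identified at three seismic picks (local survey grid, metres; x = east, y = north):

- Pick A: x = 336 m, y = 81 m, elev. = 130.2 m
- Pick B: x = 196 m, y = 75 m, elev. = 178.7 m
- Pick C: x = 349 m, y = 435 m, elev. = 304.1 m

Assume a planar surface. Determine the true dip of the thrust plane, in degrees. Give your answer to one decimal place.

32.0°

Let the plane be z = a·x + b·y + c.
Pick B−Pick A: −140a − 6b = 48.5;  Pick C−Pick A: 13a + 354b = 173.9.
Solving gives a = −0.36806, b = 0.50476.
Gradient magnitude |∇z| = √(a² + b²) = √(0.13547 + 0.25478) = 0.62470.
True dip = arctan(0.62470) = 32.0°, dipping toward SE (azimuth ≈ 144°).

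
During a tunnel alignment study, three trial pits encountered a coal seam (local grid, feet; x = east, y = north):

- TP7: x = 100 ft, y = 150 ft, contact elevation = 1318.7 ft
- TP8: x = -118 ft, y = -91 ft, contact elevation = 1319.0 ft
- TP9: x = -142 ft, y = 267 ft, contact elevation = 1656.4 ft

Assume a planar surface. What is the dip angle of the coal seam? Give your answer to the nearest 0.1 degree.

52.6°

Two edge vectors: TP7→TP8 = (-218, -241, 0.3), TP7→TP9 = (-242, 117, 337.7).
Normal n = (TP7→TP8) × (TP7→TP9) = (-81420.8, 73546, -83828).
So ∂z/∂x = −n_x/n_z = −0.97128 and ∂z/∂y = −n_y/n_z = 0.87734.
Gradient magnitude |∇z| = √(a² + b²) = √(0.94339 + 0.76973) = 1.30886.
True dip = arctan(1.30886) = 52.6°, dipping toward SE (azimuth ≈ 132°).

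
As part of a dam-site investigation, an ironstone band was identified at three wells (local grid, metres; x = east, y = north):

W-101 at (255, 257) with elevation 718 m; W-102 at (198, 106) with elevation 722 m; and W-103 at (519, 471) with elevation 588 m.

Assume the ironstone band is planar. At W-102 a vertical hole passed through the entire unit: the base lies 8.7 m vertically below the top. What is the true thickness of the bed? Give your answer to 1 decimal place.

Let the plane be z = a·x + b·y + c.
W-102−W-101: −57a − 151b = 4;  W-103−W-101: 264a + 214b = −130.
Solving gives a = −0.67859, b = 0.22967.
|∇z| = √(a²+b²) = 0.71641, so dip δ = arctan(0.71641) = 35.62°.
True thickness = vertical thickness × cos δ = 8.7 × cos 35.62° = 7.1 m.

7.1 m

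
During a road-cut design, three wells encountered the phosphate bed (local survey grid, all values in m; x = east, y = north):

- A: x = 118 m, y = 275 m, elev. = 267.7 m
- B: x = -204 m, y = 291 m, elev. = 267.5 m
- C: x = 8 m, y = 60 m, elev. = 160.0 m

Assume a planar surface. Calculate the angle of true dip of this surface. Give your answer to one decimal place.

26.1°

Two edge vectors: A→B = (-322, 16, -0.2), A→C = (-110, -215, -107.7).
Normal n = (A→B) × (A→C) = (-1766.2, -34657.4, 70990).
So ∂z/∂x = −n_x/n_z = 0.02488 and ∂z/∂y = −n_y/n_z = 0.48820.
Gradient magnitude |∇z| = √(a² + b²) = √(0.00062 + 0.23834) = 0.48883.
True dip = arctan(0.48883) = 26.1°, dipping toward S (azimuth ≈ 183°).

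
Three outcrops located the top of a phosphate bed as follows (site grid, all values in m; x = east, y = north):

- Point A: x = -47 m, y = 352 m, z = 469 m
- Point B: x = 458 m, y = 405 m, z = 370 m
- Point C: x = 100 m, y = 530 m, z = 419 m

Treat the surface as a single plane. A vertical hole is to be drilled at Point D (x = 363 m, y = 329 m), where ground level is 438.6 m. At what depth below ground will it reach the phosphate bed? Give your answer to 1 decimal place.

41.4 m

Let the plane be z = a·x + b·y + c.
Point B−Point A: 505a + 53b = −99;  Point C−Point A: 147a + 178b = −50.
Solving gives a = −0.18237, b = −0.13029.
Then c = 469 − a·-47 − b·352 = 506.29.
At (363, 329): z_contact = −66.20 − 42.87 + 506.29 = 397.23 m.
Depth below ground = 438.6 − 397.23 = 41.4 m.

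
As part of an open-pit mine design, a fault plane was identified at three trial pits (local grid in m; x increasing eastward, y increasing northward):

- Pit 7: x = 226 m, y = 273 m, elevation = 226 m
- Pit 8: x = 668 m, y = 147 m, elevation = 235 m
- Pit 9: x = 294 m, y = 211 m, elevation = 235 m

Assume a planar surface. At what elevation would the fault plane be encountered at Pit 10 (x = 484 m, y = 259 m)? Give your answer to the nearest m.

Let the plane be z = a·x + b·y + c.
Pit 8−Pit 7: 442a − 126b = 9;  Pit 9−Pit 7: 68a − 62b = 9.
Solving gives a = −0.03058, b = −0.17870.
Then c = 226 − a·226 − b·273 = 281.70.
At (484, 259): z = −14.8 − 46.3 + 281.70 = 220.6 m.

221 m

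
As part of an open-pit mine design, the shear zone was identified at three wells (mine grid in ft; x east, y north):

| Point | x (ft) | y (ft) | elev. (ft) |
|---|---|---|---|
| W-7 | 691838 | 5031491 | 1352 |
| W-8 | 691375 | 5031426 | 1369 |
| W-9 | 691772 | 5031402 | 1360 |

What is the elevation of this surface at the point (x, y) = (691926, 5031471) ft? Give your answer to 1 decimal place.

1351.0 ft

Two edge vectors: W-7→W-8 = (-463, -65, 17), W-7→W-9 = (-66, -89, 8).
Normal n = (W-7→W-8) × (W-7→W-9) = (993, 2582, 36917).
So ∂z/∂x = −n_x/n_z = −0.026898177 and ∂z/∂y = −n_y/n_z = −0.069940678.
Intercept c from W-7: 1352 + 18609.18 + 351905.89 = 371867.07.
At (691926, 5031471): z = −18611.5 − 351904.5 + 371867.07 = 1351.0 ft.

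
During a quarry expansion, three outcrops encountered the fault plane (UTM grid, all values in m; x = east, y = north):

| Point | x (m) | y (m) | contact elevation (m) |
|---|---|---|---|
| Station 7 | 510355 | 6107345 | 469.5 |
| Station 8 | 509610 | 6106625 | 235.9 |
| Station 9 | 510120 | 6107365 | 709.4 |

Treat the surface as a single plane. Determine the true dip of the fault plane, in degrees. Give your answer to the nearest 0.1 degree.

57.4°

Two edge vectors: Station 7→Station 8 = (-745, -720, -233.6), Station 7→Station 9 = (-235, 20, 239.9).
Normal n = (Station 7→Station 8) × (Station 7→Station 9) = (-168056, 233621.5, -184100).
So ∂z/∂x = −n_x/n_z = −0.91285 and ∂z/∂y = −n_y/n_z = 1.26899.
Gradient magnitude |∇z| = √(a² + b²) = √(0.83330 + 1.61034) = 1.56321.
True dip = arctan(1.56321) = 57.4°, dipping toward SE (azimuth ≈ 144°).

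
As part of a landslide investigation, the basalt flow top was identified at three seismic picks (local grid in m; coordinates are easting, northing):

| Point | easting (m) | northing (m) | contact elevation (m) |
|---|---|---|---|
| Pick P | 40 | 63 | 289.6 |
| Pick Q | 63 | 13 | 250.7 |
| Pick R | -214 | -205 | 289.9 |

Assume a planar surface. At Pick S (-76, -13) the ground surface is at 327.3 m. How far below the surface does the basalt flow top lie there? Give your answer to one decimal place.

13.3 m

Two edge vectors: Pick P→Pick Q = (23, -50, -38.9), Pick P→Pick R = (-254, -268, 0.3).
Normal n = (Pick P→Pick Q) × (Pick P→Pick R) = (-10440.2, 9873.7, -18864).
So ∂z/∂easting = −n_x/n_z = −0.55345 and ∂z/∂northing = −n_y/n_z = 0.52341.
Intercept c from Pick P: 289.6 + 22.14 − 32.98 = 278.76.
At (-76, -13): z_contact = 42.06 − 6.80 + 278.76 = 314.02 m.
Depth below ground = 327.3 − 314.02 = 13.3 m.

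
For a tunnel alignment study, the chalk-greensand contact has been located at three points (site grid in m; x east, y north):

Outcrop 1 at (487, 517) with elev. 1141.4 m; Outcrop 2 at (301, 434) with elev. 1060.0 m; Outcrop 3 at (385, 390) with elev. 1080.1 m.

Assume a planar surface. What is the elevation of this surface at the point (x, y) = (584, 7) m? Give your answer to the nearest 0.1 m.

Let the plane be z = a·x + b·y + c.
Outcrop 2−Outcrop 1: −186a − 83b = −81.4;  Outcrop 3−Outcrop 1: −102a − 127b = −61.3.
Solving gives a = 0.34639, b = 0.20447.
Then c = 1141.4 − a·487 − b·517 = 866.99.
At (584, 7): z = 202.3 + 1.4 + 866.99 = 1070.7 m.

1070.7 m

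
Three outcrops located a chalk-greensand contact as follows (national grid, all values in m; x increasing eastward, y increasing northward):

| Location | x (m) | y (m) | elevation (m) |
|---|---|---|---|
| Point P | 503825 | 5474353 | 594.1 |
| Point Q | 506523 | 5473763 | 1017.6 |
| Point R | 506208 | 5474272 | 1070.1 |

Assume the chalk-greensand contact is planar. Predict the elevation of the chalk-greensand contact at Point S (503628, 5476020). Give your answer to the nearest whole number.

939 m

Two edge vectors: Point P→Point Q = (2698, -590, 423.5), Point P→Point R = (2383, -81, 476).
Normal n = (Point P→Point Q) × (Point P→Point R) = (-246536.5, -275047.5, 1187432).
So ∂z/∂x = −n_x/n_z = 0.20762157 and ∂z/∂y = −n_y/n_z = 0.23163221.
Intercept c from Point P: 594.1 − 104604.94 − 1268036.49 = −1372047.33.
At (503628, 5476020): z = 104564.0 + 1268422.6 − 1372047.33 = 939.3 m.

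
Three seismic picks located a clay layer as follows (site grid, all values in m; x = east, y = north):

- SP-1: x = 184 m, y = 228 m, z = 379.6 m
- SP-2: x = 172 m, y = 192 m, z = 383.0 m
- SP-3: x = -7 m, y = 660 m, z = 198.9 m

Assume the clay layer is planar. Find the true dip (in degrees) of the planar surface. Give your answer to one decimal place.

Let the plane be z = a·x + b·y + c.
SP-2−SP-1: −12a − 36b = 3.4;  SP-3−SP-1: −191a + 432b = −180.7.
Solving gives a = 0.41761, b = −0.23365.
Gradient magnitude |∇z| = √(a² + b²) = √(0.17440 + 0.05459) = 0.47853.
True dip = arctan(0.47853) = 25.6°, dipping toward WNW (azimuth ≈ 299°).

25.6°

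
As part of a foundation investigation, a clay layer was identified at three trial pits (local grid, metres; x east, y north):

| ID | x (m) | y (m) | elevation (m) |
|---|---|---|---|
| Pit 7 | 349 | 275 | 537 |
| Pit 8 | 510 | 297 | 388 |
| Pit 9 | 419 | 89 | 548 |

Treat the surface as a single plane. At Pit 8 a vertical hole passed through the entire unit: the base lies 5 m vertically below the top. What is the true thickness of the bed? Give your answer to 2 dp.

3.62 m

Two edge vectors: Pit 7→Pit 8 = (161, 22, -149), Pit 7→Pit 9 = (70, -186, 11).
Normal n = (Pit 7→Pit 8) × (Pit 7→Pit 9) = (-27472, -12201, -31486).
So ∂z/∂x = −n_x/n_z = −0.87251 and ∂z/∂y = −n_y/n_z = −0.38751.
|∇z| = √(a²+b²) = 0.95470, so dip δ = arctan(0.95470) = 43.67°.
True thickness = vertical thickness × cos δ = 5 × cos 43.67° = 3.62 m.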